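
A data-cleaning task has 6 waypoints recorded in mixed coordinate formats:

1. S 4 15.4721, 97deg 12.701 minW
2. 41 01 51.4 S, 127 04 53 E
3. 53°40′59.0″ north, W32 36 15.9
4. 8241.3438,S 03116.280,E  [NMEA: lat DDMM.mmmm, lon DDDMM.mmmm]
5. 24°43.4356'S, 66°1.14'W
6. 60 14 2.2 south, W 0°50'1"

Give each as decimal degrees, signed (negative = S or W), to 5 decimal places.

1. -4.25787, -97.21168
2. -41.03094, 127.08139
3. 53.68306, -32.60442
4. -82.68906, 31.27133
5. -24.72393, -66.01900
6. -60.23394, -0.83361

Point 1:
  φ: 4 + 15.4721/60 = 4.257868
  hemisphere S, so the sign is −
  Lon: 12.701′ = 0.211683°; total 97.211683
  W → negative
Point 2:
  Latitude: 41 + 1/60 + 51.4/3600 = 41.030944
  S → negative
  Longitude: 4′ + 53″ = 4.88333′; 127 + 4.88333/60 = 127.081389
  E ⇒ keep positive
Point 3:
  φ: 53 + 40/60 + 59/3600 = 53.683056
  N → positive
  Lon: 32° + 36/60 + 15.9/3600 = 32 + 0.600000 + 0.004417 = 32.604417
  W ⇒ negate
Point 4:
  Latitude: split at 2 digits → 82° and 41.3438′; 82 + 41.3438/60 = 82.689063
  hemisphere S, so the sign is −
  λ: split at 3 digits → 031° and 16.28′; 31 + 16.28/60 = 31.271333
  E ⇒ keep positive
Point 5:
  Latitude: 24 + 43.4356/60 = 24.723927
  S ⇒ negate
  Longitude: 66 + 1.14/60 = 66.019000
  W → negative
Point 6:
  Lat: 60 + 14/60 + 2.2/3600 = 60.233944
  hemisphere S, so the sign is −
  λ: 0 + 50/60 + 1/3600 = 0.833611
  hemisphere W, so the sign is −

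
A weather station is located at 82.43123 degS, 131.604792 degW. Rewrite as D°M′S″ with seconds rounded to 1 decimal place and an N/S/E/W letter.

82°25′52.4″ S, 131°36′17.3″ W

Latitude: 0.431230° → 25.87380′; 0.87380 × 60 = 52.428″
Lon: whole degrees 131; 36.28752′ → 36′ and 17.251″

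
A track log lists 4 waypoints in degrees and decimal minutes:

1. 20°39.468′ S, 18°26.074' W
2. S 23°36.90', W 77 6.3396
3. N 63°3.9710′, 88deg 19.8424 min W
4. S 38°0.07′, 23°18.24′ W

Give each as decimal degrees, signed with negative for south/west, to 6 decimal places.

Point 1:
  Latitude: 39.468′ = 0.657800°; total 20.6578000
  S → negative
  λ: 18 + 26.074/60 = 18.4345667
  W → negative
Point 2:
  Lat: 36.9′ = 0.615000°; total 23.6150000
  S ⇒ negate
  Longitude: 6.3396′ = 0.105660°; total 77.1056600
  W → negative
Point 3:
  Latitude: 3.971′ = 0.066183°; total 63.0661833
  N ⇒ keep positive
  λ: 88 + 19.8424/60 = 88.3307067
  W ⇒ negate
Point 4:
  Latitude: 0.07′ = 0.001167°; total 38.0011667
  hemisphere S, so the sign is −
  Lon: 18.24′ = 0.304000°; total 23.3040000
  hemisphere W, so the sign is −

1. -20.657800, -18.434567
2. -23.615000, -77.105660
3. 63.066183, -88.330707
4. -38.001167, -23.304000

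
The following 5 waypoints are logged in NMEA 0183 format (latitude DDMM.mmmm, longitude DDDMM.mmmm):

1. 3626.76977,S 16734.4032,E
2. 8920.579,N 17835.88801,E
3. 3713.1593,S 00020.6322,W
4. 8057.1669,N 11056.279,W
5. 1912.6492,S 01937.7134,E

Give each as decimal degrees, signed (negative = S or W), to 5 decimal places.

1. -36.44616, 167.57339
2. 89.34298, 178.59813
3. -37.21932, -0.34387
4. 80.95278, -110.93798
5. -19.21082, 19.62856

Point 1:
  Lat: degrees = first 2 digits = 36, minutes = 26.76977; 36 + 26.76977/60 = 36.446163
  S → negative
  Longitude: degrees = first 3 digits = 167, minutes = 34.4032; 167 + 34.4032/60 = 167.573387
  E ⇒ keep positive
Point 2:
  φ: split at 2 digits → 89° and 20.579′; 89 + 20.579/60 = 89.342983
  N → positive
  Lon: degrees = first 3 digits = 178, minutes = 35.88801; 178 + 35.88801/60 = 178.598134
  E → positive
Point 3:
  Lat: degrees = first 2 digits = 37, minutes = 13.1593; 37 + 13.1593/60 = 37.219322
  hemisphere S, so the sign is −
  Lon: split at 3 digits → 000° and 20.6322′; 0 + 20.6322/60 = 0.343870
  W → negative
Point 4:
  Latitude: split at 2 digits → 80° and 57.1669′; 80 + 57.1669/60 = 80.952782
  N → positive
  λ: degrees = first 3 digits = 110, minutes = 56.279; 110 + 56.279/60 = 110.937983
  W ⇒ negate
Point 5:
  φ: split at 2 digits → 19° and 12.6492′; 19 + 12.6492/60 = 19.210820
  S → negative
  λ: degrees = first 3 digits = 19, minutes = 37.7134; 19 + 37.7134/60 = 19.628557
  E → positive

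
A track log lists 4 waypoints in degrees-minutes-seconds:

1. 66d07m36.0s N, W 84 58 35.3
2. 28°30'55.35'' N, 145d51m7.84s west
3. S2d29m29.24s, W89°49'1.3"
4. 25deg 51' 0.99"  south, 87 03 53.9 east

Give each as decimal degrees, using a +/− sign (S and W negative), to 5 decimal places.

1. 66.12667, -84.97647
2. 28.51538, -145.85218
3. -2.49146, -89.81703
4. -25.85028, 87.06497

Point 1:
  Latitude: 66° + 7/60 + 36/3600 = 66 + 0.116667 + 0.010000 = 66.126667
  N ⇒ keep positive
  λ: 84° + 58/60 + 35.3/3600 = 84 + 0.966667 + 0.009806 = 84.976472
  hemisphere W, so the sign is −
Point 2:
  Latitude: 28° + 30/60 + 55.35/3600 = 28 + 0.500000 + 0.015375 = 28.515375
  N ⇒ keep positive
  Longitude: 51′ + 7.84″ = 51.13067′; 145 + 51.13067/60 = 145.852178
  W ⇒ negate
Point 3:
  Lat: 2° + 29/60 + 29.24/3600 = 2 + 0.483333 + 0.008122 = 2.491456
  hemisphere S, so the sign is −
  Lon: 89° + 49/60 + 1.3/3600 = 89 + 0.816667 + 0.000361 = 89.817028
  W ⇒ negate
Point 4:
  Lat: 51′ + 0.99″ = 51.01650′; 25 + 51.01650/60 = 25.850275
  S ⇒ negate
  λ: 3′ + 53.9″ = 3.89833′; 87 + 3.89833/60 = 87.064972
  E ⇒ keep positive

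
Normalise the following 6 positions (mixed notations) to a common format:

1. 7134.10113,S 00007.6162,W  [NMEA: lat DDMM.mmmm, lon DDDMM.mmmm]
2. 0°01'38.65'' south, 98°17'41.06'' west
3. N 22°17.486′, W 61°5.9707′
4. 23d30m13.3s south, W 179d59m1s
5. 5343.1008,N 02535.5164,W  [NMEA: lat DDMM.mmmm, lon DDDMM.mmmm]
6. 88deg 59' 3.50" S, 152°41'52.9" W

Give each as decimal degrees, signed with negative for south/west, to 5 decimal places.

Point 1:
  Lat: split at 2 digits → 71° and 34.10113′; 71 + 34.10113/60 = 71.568352
  hemisphere S, so the sign is −
  Lon: degrees = first 3 digits = 0, minutes = 7.6162; 0 + 7.6162/60 = 0.126937
  W ⇒ negate
Point 2:
  Lat: 1′ + 38.65″ = 1.64417′; 0 + 1.64417/60 = 0.027403
  S ⇒ negate
  Lon: 17′ + 41.06″ = 17.68433′; 98 + 17.68433/60 = 98.294739
  W → negative
Point 3:
  φ: 17.486′ = 0.291433°; total 22.291433
  N ⇒ keep positive
  Lon: 61 + 5.9707/60 = 61.099512
  hemisphere W, so the sign is −
Point 4:
  φ: 23° + 30/60 + 13.3/3600 = 23 + 0.500000 + 0.003694 = 23.503694
  hemisphere S, so the sign is −
  λ: 59′ + 1″ = 59.01667′; 179 + 59.01667/60 = 179.983611
  hemisphere W, so the sign is −
Point 5:
  Latitude: degrees = first 2 digits = 53, minutes = 43.1008; 53 + 43.1008/60 = 53.718347
  N ⇒ keep positive
  Longitude: split at 3 digits → 025° and 35.5164′; 25 + 35.5164/60 = 25.591940
  W → negative
Point 6:
  Latitude: 59′ + 3.5″ = 59.05833′; 88 + 59.05833/60 = 88.984306
  hemisphere S, so the sign is −
  λ: 41′ + 52.9″ = 41.88167′; 152 + 41.88167/60 = 152.698028
  W → negative

1. -71.56835, -0.12694
2. -0.02740, -98.29474
3. 22.29143, -61.09951
4. -23.50369, -179.98361
5. 53.71835, -25.59194
6. -88.98431, -152.69803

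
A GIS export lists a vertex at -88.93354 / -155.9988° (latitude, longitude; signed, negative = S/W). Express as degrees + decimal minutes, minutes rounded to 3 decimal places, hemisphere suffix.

88° 56.012′ S, 155° 59.928′ W

Latitude is negative → S; |value| = 88.933540
Latitude: minutes = (88.933540 − 88) × 60 = 56.01240
Longitude is negative → W; |value| = 155.998800
λ: 155° + 0.998800 × 60 = 155° 59.92800′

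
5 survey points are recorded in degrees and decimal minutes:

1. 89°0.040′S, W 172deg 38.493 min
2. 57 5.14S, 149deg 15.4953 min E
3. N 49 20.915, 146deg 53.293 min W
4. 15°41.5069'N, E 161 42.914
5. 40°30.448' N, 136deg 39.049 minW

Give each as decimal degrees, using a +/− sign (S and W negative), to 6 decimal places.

Point 1:
  φ: 0.04′ = 0.000667°; total 89.0006667
  S → negative
  Longitude: 172 + 38.493/60 = 172.6415500
  W → negative
Point 2:
  Lat: 57 + 5.14/60 = 57.0856667
  S → negative
  Longitude: 149 + 15.4953/60 = 149.2582550
  E → positive
Point 3:
  Latitude: 20.915′ = 0.348583°; total 49.3485833
  N → positive
  Longitude: 53.293′ = 0.888217°; total 146.8882167
  W → negative
Point 4:
  Lat: 15 + 41.5069/60 = 15.6917817
  N ⇒ keep positive
  λ: 161 + 42.914/60 = 161.7152333
  E ⇒ keep positive
Point 5:
  Latitude: 40 + 30.448/60 = 40.5074667
  N ⇒ keep positive
  λ: 39.049′ = 0.650817°; total 136.6508167
  hemisphere W, so the sign is −

1. -89.000667, -172.641550
2. -57.085667, 149.258255
3. 49.348583, -146.888217
4. 15.691782, 161.715233
5. 40.507467, -136.650817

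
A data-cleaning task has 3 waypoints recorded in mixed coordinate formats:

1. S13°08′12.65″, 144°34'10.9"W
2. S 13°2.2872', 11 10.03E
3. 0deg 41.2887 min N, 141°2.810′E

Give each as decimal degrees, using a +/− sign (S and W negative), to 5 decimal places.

Point 1:
  Latitude: 13 + 8/60 + 12.65/3600 = 13.136847
  hemisphere S, so the sign is −
  Longitude: 144 + 34/60 + 10.9/3600 = 144.569694
  W ⇒ negate
Point 2:
  φ: 13 + 2.2872/60 = 13.038120
  S → negative
  Longitude: 11 + 10.03/60 = 11.167167
  E ⇒ keep positive
Point 3:
  Latitude: 41.2887′ = 0.688145°; total 0.688145
  N → positive
  λ: 141 + 2.81/60 = 141.046833
  E → positive

1. -13.13685, -144.56969
2. -13.03812, 11.16717
3. 0.68815, 141.04683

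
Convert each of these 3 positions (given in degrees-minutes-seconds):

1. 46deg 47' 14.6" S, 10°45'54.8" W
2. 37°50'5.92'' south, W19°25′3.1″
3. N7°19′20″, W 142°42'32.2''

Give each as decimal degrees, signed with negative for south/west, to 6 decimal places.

1. -46.787389, -10.765222
2. -37.834978, -19.417528
3. 7.322222, -142.708944

Point 1:
  φ: 46 + 47/60 + 14.6/3600 = 46.7873889
  hemisphere S, so the sign is −
  Lon: 10° + 45/60 + 54.8/3600 = 10 + 0.750000 + 0.015222 = 10.7652222
  hemisphere W, so the sign is −
Point 2:
  Latitude: 37° + 50/60 + 5.92/3600 = 37 + 0.833333 + 0.001644 = 37.8349778
  S ⇒ negate
  λ: 19 + 25/60 + 3.1/3600 = 19.4175278
  W → negative
Point 3:
  φ: 7° + 19/60 + 20/3600 = 7 + 0.316667 + 0.005556 = 7.3222222
  N ⇒ keep positive
  Lon: 42′ + 32.2″ = 42.53667′; 142 + 42.53667/60 = 142.7089444
  W → negative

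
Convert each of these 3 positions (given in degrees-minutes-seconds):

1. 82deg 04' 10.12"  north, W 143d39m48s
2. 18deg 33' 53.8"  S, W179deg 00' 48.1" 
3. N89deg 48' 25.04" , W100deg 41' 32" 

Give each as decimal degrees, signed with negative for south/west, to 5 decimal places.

1. 82.06948, -143.66333
2. -18.56494, -179.01336
3. 89.80696, -100.69222

Point 1:
  Lat: 82° + 4/60 + 10.12/3600 = 82 + 0.066667 + 0.002811 = 82.069478
  N → positive
  Lon: 143° + 39/60 + 48/3600 = 143 + 0.650000 + 0.013333 = 143.663333
  hemisphere W, so the sign is −
Point 2:
  Lat: 33′ + 53.8″ = 33.89667′; 18 + 33.89667/60 = 18.564944
  hemisphere S, so the sign is −
  λ: 0′ + 48.1″ = 0.80167′; 179 + 0.80167/60 = 179.013361
  hemisphere W, so the sign is −
Point 3:
  Lat: 89° + 48/60 + 25.04/3600 = 89 + 0.800000 + 0.006956 = 89.806956
  N → positive
  Lon: 100° + 41/60 + 32/3600 = 100 + 0.683333 + 0.008889 = 100.692222
  W ⇒ negate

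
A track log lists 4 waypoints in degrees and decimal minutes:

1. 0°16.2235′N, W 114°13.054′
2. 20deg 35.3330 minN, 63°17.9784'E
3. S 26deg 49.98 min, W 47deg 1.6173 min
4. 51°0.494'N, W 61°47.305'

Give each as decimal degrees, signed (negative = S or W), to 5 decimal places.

Point 1:
  φ: 0 + 16.2235/60 = 0.270392
  N → positive
  Longitude: 13.054′ = 0.217567°; total 114.217567
  W → negative
Point 2:
  Latitude: 20 + 35.333/60 = 20.588883
  N → positive
  Lon: 63 + 17.9784/60 = 63.299640
  E → positive
Point 3:
  Latitude: 49.98′ = 0.833000°; total 26.833000
  S → negative
  λ: 1.6173′ = 0.026955°; total 47.026955
  W ⇒ negate
Point 4:
  φ: 0.494′ = 0.008233°; total 51.008233
  N → positive
  Lon: 61 + 47.305/60 = 61.788417
  W ⇒ negate

1. 0.27039, -114.21757
2. 20.58888, 63.29964
3. -26.83300, -47.02696
4. 51.00823, -61.78842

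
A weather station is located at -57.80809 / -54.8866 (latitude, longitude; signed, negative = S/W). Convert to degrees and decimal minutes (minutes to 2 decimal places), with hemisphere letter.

57° 48.49′ S, 54° 53.20′ W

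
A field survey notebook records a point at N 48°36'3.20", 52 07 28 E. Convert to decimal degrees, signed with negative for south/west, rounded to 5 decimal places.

φ: 48° + 36/60 + 3.2/3600 = 48 + 0.600000 + 0.000889 = 48.600889
N → positive
Longitude: 52° + 7/60 + 28/3600 = 52 + 0.116667 + 0.007778 = 52.124444
E ⇒ keep positive

48.60089, 52.12444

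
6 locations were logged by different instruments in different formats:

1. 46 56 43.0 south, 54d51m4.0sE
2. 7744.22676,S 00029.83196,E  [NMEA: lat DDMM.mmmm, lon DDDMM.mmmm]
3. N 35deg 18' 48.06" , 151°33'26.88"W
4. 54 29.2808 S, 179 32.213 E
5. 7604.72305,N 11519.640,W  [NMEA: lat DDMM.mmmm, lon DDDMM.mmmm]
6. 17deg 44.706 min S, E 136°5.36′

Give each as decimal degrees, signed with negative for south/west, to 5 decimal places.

1. -46.94528, 54.85111
2. -77.73711, 0.49720
3. 35.31335, -151.55747
4. -54.48801, 179.53688
5. 76.07872, -115.32733
6. -17.74510, 136.08933

Point 1:
  φ: 46° + 56/60 + 43/3600 = 46 + 0.933333 + 0.011944 = 46.945278
  S ⇒ negate
  λ: 54 + 51/60 + 4/3600 = 54.851111
  E ⇒ keep positive
Point 2:
  Lat: degrees = first 2 digits = 77, minutes = 44.22676; 77 + 44.22676/60 = 77.737113
  S → negative
  Lon: split at 3 digits → 000° and 29.83196′; 0 + 29.83196/60 = 0.497199
  E ⇒ keep positive
Point 3:
  Lat: 35 + 18/60 + 48.06/3600 = 35.313350
  N → positive
  Lon: 33′ + 26.88″ = 33.44800′; 151 + 33.44800/60 = 151.557467
  W ⇒ negate
Point 4:
  Lat: 54 + 29.2808/60 = 54.488013
  S ⇒ negate
  Lon: 32.213′ = 0.536883°; total 179.536883
  E → positive
Point 5:
  Lat: split at 2 digits → 76° and 4.72305′; 76 + 4.72305/60 = 76.078718
  N ⇒ keep positive
  Longitude: split at 3 digits → 115° and 19.64′; 115 + 19.64/60 = 115.327333
  hemisphere W, so the sign is −
Point 6:
  φ: 17 + 44.706/60 = 17.745100
  S → negative
  Lon: 136 + 5.36/60 = 136.089333
  E → positive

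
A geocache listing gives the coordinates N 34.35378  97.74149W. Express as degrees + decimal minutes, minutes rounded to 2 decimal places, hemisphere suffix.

Lat: minutes = (34.353780 − 34) × 60 = 21.2268
λ: 97° + 0.741490 × 60 = 97° 44.4894′

34° 21.23′ N, 97° 44.49′ W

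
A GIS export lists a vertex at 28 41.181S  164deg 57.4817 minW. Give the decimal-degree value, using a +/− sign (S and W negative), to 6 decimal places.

-28.686350, -164.958028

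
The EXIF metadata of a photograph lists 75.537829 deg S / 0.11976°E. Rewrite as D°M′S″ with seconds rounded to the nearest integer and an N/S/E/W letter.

Lat: 0.537829° → 32.26974′; 0.26974 × 60 = 16.18″
Lon: 0.119760° → 7.18560′; 0.18560 × 60 = 11.14″

75°32′16″ S, 0°07′11″ E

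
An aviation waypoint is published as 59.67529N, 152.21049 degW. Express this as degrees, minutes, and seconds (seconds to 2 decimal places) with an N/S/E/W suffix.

Lat: 0.675290° → 40.51740′; 0.51740 × 60 = 31.0440″
Lon: 0.210490° → 12.62940′; 0.62940 × 60 = 37.7640″

59°40′31.04″ N, 152°12′37.76″ W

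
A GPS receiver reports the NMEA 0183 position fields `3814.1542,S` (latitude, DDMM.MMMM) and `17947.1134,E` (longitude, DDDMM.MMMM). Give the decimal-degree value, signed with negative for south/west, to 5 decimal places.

-38.23590, 179.78522

φ: split at 2 digits → 38° and 14.1542′; 38 + 14.1542/60 = 38.235903
S ⇒ negate
Longitude: split at 3 digits → 179° and 47.1134′; 179 + 47.1134/60 = 179.785223
E → positive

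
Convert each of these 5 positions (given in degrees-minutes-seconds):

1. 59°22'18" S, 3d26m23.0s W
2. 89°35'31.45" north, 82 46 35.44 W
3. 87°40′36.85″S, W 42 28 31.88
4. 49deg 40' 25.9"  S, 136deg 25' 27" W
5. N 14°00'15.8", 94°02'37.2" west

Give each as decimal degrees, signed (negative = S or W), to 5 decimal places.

1. -59.37167, -3.43972
2. 89.59207, -82.77651
3. -87.67690, -42.47552
4. -49.67386, -136.42417
5. 14.00439, -94.04367

Point 1:
  Latitude: 22′ + 18″ = 22.30000′; 59 + 22.30000/60 = 59.371667
  S ⇒ negate
  Longitude: 3 + 26/60 + 23/3600 = 3.439722
  W ⇒ negate
Point 2:
  Lat: 35′ + 31.45″ = 35.52417′; 89 + 35.52417/60 = 89.592069
  N → positive
  Lon: 82 + 46/60 + 35.44/3600 = 82.776511
  W → negative
Point 3:
  φ: 87 + 40/60 + 36.85/3600 = 87.676903
  hemisphere S, so the sign is −
  λ: 28′ + 31.88″ = 28.53133′; 42 + 28.53133/60 = 42.475522
  W ⇒ negate
Point 4:
  Lat: 40′ + 25.9″ = 40.43167′; 49 + 40.43167/60 = 49.673861
  S ⇒ negate
  Lon: 136° + 25/60 + 27/3600 = 136 + 0.416667 + 0.007500 = 136.424167
  W ⇒ negate
Point 5:
  Latitude: 14° + 0/60 + 15.8/3600 = 14 + 0.000000 + 0.004389 = 14.004389
  N → positive
  Lon: 94° + 2/60 + 37.2/3600 = 94 + 0.033333 + 0.010333 = 94.043667
  W → negative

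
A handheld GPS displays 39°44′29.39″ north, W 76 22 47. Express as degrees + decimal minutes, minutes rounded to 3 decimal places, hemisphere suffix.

39° 44.490′ N, 76° 22.783′ W

Lat: 44 + 29.39/60 = 44.48983′
Lon: 22 + 47/60 = 22.78333′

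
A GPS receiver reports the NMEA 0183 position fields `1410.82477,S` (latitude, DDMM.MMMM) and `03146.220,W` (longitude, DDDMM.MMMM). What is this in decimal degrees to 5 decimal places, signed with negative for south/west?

-14.18041, -31.77033

φ: split at 2 digits → 14° and 10.82477′; 14 + 10.82477/60 = 14.180413
S → negative
Lon: split at 3 digits → 031° and 46.22′; 31 + 46.22/60 = 31.770333
hemisphere W, so the sign is −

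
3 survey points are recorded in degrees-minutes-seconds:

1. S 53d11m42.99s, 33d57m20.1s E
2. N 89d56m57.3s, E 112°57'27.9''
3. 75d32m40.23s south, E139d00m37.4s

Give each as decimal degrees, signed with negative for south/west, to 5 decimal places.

Point 1:
  Lat: 53 + 11/60 + 42.99/3600 = 53.195275
  S ⇒ negate
  Longitude: 33 + 57/60 + 20.1/3600 = 33.955583
  E → positive
Point 2:
  Lat: 56′ + 57.3″ = 56.95500′; 89 + 56.95500/60 = 89.949250
  N ⇒ keep positive
  Longitude: 112 + 57/60 + 27.9/3600 = 112.957750
  E → positive
Point 3:
  Lat: 75 + 32/60 + 40.23/3600 = 75.544508
  S ⇒ negate
  λ: 0′ + 37.4″ = 0.62333′; 139 + 0.62333/60 = 139.010389
  E → positive

1. -53.19528, 33.95558
2. 89.94925, 112.95775
3. -75.54451, 139.01039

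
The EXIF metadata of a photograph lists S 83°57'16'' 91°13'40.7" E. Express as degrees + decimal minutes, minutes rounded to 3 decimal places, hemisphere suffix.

83° 57.267′ S, 91° 13.678′ E

Lat: 57 + 16/60 = 57.26667′
Longitude: seconds/60 = 0.67833; minutes = 13 + 0.67833 = 13.67833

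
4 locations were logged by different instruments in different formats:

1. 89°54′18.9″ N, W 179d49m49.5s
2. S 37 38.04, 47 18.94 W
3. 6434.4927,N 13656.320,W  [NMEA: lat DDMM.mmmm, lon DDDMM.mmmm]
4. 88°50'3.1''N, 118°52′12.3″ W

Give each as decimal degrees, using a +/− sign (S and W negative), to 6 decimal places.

Point 1:
  Lat: 89 + 54/60 + 18.9/3600 = 89.9052500
  N ⇒ keep positive
  λ: 179 + 49/60 + 49.5/3600 = 179.8304167
  W → negative
Point 2:
  φ: 37 + 38.04/60 = 37.6340000
  hemisphere S, so the sign is −
  Longitude: 18.94′ = 0.315667°; total 47.3156667
  hemisphere W, so the sign is −
Point 3:
  φ: split at 2 digits → 64° and 34.4927′; 64 + 34.4927/60 = 64.5748783
  N → positive
  Lon: degrees = first 3 digits = 136, minutes = 56.32; 136 + 56.32/60 = 136.9386667
  hemisphere W, so the sign is −
Point 4:
  Latitude: 50′ + 3.1″ = 50.05167′; 88 + 50.05167/60 = 88.8341944
  N → positive
  Longitude: 118° + 52/60 + 12.3/3600 = 118 + 0.866667 + 0.003417 = 118.8700833
  W ⇒ negate

1. 89.905250, -179.830417
2. -37.634000, -47.315667
3. 64.574878, -136.938667
4. 88.834194, -118.870083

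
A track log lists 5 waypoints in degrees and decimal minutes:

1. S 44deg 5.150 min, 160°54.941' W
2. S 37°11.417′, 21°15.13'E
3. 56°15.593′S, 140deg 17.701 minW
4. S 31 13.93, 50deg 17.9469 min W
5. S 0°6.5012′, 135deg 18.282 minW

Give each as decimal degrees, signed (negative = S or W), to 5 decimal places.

Point 1:
  Latitude: 44 + 5.15/60 = 44.085833
  S → negative
  Lon: 160 + 54.941/60 = 160.915683
  W ⇒ negate
Point 2:
  Latitude: 37 + 11.417/60 = 37.190283
  S → negative
  Longitude: 21 + 15.13/60 = 21.252167
  E ⇒ keep positive
Point 3:
  Lat: 15.593′ = 0.259883°; total 56.259883
  S → negative
  Lon: 140 + 17.701/60 = 140.295017
  W → negative
Point 4:
  φ: 31 + 13.93/60 = 31.232167
  hemisphere S, so the sign is −
  λ: 50 + 17.9469/60 = 50.299115
  W → negative
Point 5:
  φ: 6.5012′ = 0.108353°; total 0.108353
  hemisphere S, so the sign is −
  Lon: 18.282′ = 0.304700°; total 135.304700
  hemisphere W, so the sign is −

1. -44.08583, -160.91568
2. -37.19028, 21.25217
3. -56.25988, -140.29502
4. -31.23217, -50.29912
5. -0.10835, -135.30470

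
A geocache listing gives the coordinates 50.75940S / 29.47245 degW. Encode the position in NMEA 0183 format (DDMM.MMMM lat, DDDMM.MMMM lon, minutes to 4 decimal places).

Lat: 50° + 0.759400 × 60 = 50° 45.564000′
λ: 29° + 0.472450 × 60 = 29° 28.347000′

5045.5640,S / 02928.3470,W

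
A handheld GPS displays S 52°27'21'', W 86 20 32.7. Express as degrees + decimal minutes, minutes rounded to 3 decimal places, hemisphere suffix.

52° 27.350′ S, 86° 20.545′ W

φ: seconds/60 = 0.35000; minutes = 27 + 0.35000 = 27.35000
Longitude: 20 + 32.7/60 = 20.54500′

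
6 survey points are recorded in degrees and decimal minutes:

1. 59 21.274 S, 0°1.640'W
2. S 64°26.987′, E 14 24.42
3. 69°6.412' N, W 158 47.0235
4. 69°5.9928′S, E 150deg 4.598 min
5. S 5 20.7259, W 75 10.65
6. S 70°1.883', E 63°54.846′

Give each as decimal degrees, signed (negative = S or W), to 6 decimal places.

1. -59.354567, -0.027333
2. -64.449783, 14.407000
3. 69.106867, -158.783725
4. -69.099880, 150.076633
5. -5.345432, -75.177500
6. -70.031383, 63.914100

Point 1:
  Latitude: 21.274′ = 0.354567°; total 59.3545667
  S → negative
  Lon: 1.64′ = 0.027333°; total 0.0273333
  W ⇒ negate
Point 2:
  φ: 64 + 26.987/60 = 64.4497833
  hemisphere S, so the sign is −
  Lon: 14 + 24.42/60 = 14.4070000
  E → positive
Point 3:
  φ: 69 + 6.412/60 = 69.1068667
  N ⇒ keep positive
  Longitude: 158 + 47.0235/60 = 158.7837250
  hemisphere W, so the sign is −
Point 4:
  φ: 5.9928′ = 0.099880°; total 69.0998800
  S ⇒ negate
  Longitude: 4.598′ = 0.076633°; total 150.0766333
  E ⇒ keep positive
Point 5:
  φ: 5 + 20.7259/60 = 5.3454317
  S ⇒ negate
  Lon: 10.65′ = 0.177500°; total 75.1775000
  W → negative
Point 6:
  Latitude: 1.883′ = 0.031383°; total 70.0313833
  hemisphere S, so the sign is −
  λ: 63 + 54.846/60 = 63.9141000
  E → positive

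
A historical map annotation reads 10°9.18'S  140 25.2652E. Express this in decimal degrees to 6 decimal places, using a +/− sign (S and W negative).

-10.153000, 140.421087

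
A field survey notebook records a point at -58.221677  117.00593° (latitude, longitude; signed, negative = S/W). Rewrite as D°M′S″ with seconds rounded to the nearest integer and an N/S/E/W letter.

Latitude is negative → S; |value| = 58.221677
Latitude: 0.221677 × 60 = 13.30062′ → 13′, remainder × 60 = 18.04″
λ: 0.005930° → 0.35580′; 0.35580 × 60 = 21.35″

58°13′18″ S, 117°00′21″ E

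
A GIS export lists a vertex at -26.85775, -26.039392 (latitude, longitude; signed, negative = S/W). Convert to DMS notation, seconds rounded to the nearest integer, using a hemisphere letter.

26°51′28″ S, 26°02′22″ W

Latitude is negative → S; |value| = 26.857750
Latitude: whole degrees 26; 51.46500′ → 51′ and 27.90″
Longitude is negative → W; |value| = 26.039392
Lon: 0.039392° → 2.36352′; 0.36352 × 60 = 21.81″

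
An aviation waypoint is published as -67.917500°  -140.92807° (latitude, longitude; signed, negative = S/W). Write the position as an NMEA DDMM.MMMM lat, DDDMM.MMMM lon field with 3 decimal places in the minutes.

6755.050,S / 14055.684,W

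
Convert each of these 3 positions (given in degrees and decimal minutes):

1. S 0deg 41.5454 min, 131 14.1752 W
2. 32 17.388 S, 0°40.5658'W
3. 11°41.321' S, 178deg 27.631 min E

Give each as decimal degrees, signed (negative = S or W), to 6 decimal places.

Point 1:
  Lat: 0 + 41.5454/60 = 0.6924233
  hemisphere S, so the sign is −
  λ: 14.1752′ = 0.236253°; total 131.2362533
  hemisphere W, so the sign is −
Point 2:
  Lat: 17.388′ = 0.289800°; total 32.2898000
  hemisphere S, so the sign is −
  Lon: 0 + 40.5658/60 = 0.6760967
  hemisphere W, so the sign is −
Point 3:
  Latitude: 11 + 41.321/60 = 11.6886833
  S → negative
  λ: 27.631′ = 0.460517°; total 178.4605167
  E → positive

1. -0.692423, -131.236253
2. -32.289800, -0.676097
3. -11.688683, 178.460517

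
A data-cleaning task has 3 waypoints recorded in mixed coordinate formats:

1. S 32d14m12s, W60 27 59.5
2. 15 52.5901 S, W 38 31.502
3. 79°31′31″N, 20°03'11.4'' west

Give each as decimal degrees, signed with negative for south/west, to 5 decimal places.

1. -32.23667, -60.46653
2. -15.87650, -38.52503
3. 79.52528, -20.05317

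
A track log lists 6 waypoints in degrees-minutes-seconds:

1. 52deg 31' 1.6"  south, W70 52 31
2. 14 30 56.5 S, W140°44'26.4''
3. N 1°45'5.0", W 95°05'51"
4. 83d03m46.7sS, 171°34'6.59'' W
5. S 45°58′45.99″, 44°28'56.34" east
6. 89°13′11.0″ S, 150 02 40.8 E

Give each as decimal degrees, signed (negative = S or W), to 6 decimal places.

1. -52.517111, -70.875278
2. -14.515694, -140.740667
3. 1.751389, -95.097500
4. -83.062972, -171.568497
5. -45.979442, 44.482317
6. -89.219722, 150.044667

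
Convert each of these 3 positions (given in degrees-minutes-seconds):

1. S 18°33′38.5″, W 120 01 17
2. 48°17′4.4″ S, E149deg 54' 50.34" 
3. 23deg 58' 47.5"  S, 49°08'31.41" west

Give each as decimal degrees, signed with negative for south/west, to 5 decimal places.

1. -18.56069, -120.02139
2. -48.28456, 149.91398
3. -23.97986, -49.14206

Point 1:
  φ: 33′ + 38.5″ = 33.64167′; 18 + 33.64167/60 = 18.560694
  S ⇒ negate
  Longitude: 120° + 1/60 + 17/3600 = 120 + 0.016667 + 0.004722 = 120.021389
  W → negative
Point 2:
  Lat: 48° + 17/60 + 4.4/3600 = 48 + 0.283333 + 0.001222 = 48.284556
  S → negative
  Lon: 149° + 54/60 + 50.34/3600 = 149 + 0.900000 + 0.013983 = 149.913983
  E → positive
Point 3:
  φ: 58′ + 47.5″ = 58.79167′; 23 + 58.79167/60 = 23.979861
  S ⇒ negate
  Lon: 49° + 8/60 + 31.41/3600 = 49 + 0.133333 + 0.008725 = 49.142058
  W ⇒ negate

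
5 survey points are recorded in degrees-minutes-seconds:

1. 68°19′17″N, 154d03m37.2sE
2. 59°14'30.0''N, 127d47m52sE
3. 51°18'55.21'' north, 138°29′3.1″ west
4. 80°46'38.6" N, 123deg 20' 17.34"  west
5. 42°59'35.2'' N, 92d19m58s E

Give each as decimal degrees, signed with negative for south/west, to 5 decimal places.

1. 68.32139, 154.06033
2. 59.24167, 127.79778
3. 51.31534, -138.48419
4. 80.77739, -123.33815
5. 42.99311, 92.33278

Point 1:
  Latitude: 68 + 19/60 + 17/3600 = 68.321389
  N ⇒ keep positive
  Lon: 154 + 3/60 + 37.2/3600 = 154.060333
  E → positive
Point 2:
  Latitude: 59 + 14/60 + 30/3600 = 59.241667
  N ⇒ keep positive
  Lon: 47′ + 52″ = 47.86667′; 127 + 47.86667/60 = 127.797778
  E ⇒ keep positive
Point 3:
  Latitude: 51° + 18/60 + 55.21/3600 = 51 + 0.300000 + 0.015336 = 51.315336
  N → positive
  λ: 29′ + 3.1″ = 29.05167′; 138 + 29.05167/60 = 138.484194
  hemisphere W, so the sign is −
Point 4:
  Latitude: 80 + 46/60 + 38.6/3600 = 80.777389
  N → positive
  Longitude: 123 + 20/60 + 17.34/3600 = 123.338150
  hemisphere W, so the sign is −
Point 5:
  Latitude: 42° + 59/60 + 35.2/3600 = 42 + 0.983333 + 0.009778 = 42.993111
  N → positive
  Lon: 92 + 19/60 + 58/3600 = 92.332778
  E ⇒ keep positive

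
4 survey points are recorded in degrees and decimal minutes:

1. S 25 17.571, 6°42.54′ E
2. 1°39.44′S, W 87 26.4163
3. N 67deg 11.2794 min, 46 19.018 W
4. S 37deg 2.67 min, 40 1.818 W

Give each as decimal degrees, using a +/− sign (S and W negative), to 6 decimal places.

Point 1:
  Lat: 17.571′ = 0.292850°; total 25.2928500
  hemisphere S, so the sign is −
  Longitude: 6 + 42.54/60 = 6.7090000
  E → positive
Point 2:
  Lat: 1 + 39.44/60 = 1.6573333
  hemisphere S, so the sign is −
  λ: 26.4163′ = 0.440272°; total 87.4402717
  W ⇒ negate
Point 3:
  φ: 67 + 11.2794/60 = 67.1879900
  N ⇒ keep positive
  Lon: 46 + 19.018/60 = 46.3169667
  W ⇒ negate
Point 4:
  φ: 37 + 2.67/60 = 37.0445000
  hemisphere S, so the sign is −
  Longitude: 40 + 1.818/60 = 40.0303000
  W → negative

1. -25.292850, 6.709000
2. -1.657333, -87.440272
3. 67.187990, -46.316967
4. -37.044500, -40.030300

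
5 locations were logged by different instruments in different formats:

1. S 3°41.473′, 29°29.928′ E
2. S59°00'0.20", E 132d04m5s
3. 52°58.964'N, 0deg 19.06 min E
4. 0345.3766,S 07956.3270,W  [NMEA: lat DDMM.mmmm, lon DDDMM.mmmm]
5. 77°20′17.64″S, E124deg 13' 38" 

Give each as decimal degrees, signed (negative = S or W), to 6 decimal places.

1. -3.691217, 29.498800
2. -59.000056, 132.068056
3. 52.982733, 0.317667
4. -3.756277, -79.938783
5. -77.338233, 124.227222

Point 1:
  Latitude: 3 + 41.473/60 = 3.6912167
  hemisphere S, so the sign is −
  λ: 29.928′ = 0.498800°; total 29.4988000
  E → positive
Point 2:
  Latitude: 59 + 0/60 + 0.2/3600 = 59.0000556
  S ⇒ negate
  λ: 132° + 4/60 + 5/3600 = 132 + 0.066667 + 0.001389 = 132.0680556
  E → positive
Point 3:
  Latitude: 52 + 58.964/60 = 52.9827333
  N ⇒ keep positive
  λ: 19.06′ = 0.317667°; total 0.3176667
  E ⇒ keep positive
Point 4:
  Lat: split at 2 digits → 03° and 45.3766′; 3 + 45.3766/60 = 3.7562767
  hemisphere S, so the sign is −
  λ: degrees = first 3 digits = 79, minutes = 56.327; 79 + 56.327/60 = 79.9387833
  hemisphere W, so the sign is −
Point 5:
  Latitude: 20′ + 17.64″ = 20.29400′; 77 + 20.29400/60 = 77.3382333
  S ⇒ negate
  Lon: 124 + 13/60 + 38/3600 = 124.2272222
  E → positive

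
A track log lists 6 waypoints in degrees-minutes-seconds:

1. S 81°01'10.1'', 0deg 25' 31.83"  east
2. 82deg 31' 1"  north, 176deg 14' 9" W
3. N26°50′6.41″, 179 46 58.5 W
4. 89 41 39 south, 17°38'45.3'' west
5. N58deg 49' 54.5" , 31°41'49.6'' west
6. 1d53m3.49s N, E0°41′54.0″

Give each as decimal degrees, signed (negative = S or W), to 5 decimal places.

Point 1:
  Latitude: 81° + 1/60 + 10.1/3600 = 81 + 0.016667 + 0.002806 = 81.019472
  S → negative
  Longitude: 25′ + 31.83″ = 25.53050′; 0 + 25.53050/60 = 0.425508
  E ⇒ keep positive
Point 2:
  φ: 82° + 31/60 + 1/3600 = 82 + 0.516667 + 0.000278 = 82.516944
  N → positive
  Longitude: 14′ + 9″ = 14.15000′; 176 + 14.15000/60 = 176.235833
  W → negative
Point 3:
  Latitude: 26 + 50/60 + 6.41/3600 = 26.835114
  N ⇒ keep positive
  Lon: 46′ + 58.5″ = 46.97500′; 179 + 46.97500/60 = 179.782917
  W ⇒ negate
Point 4:
  Latitude: 89 + 41/60 + 39/3600 = 89.694167
  hemisphere S, so the sign is −
  λ: 38′ + 45.3″ = 38.75500′; 17 + 38.75500/60 = 17.645917
  W → negative
Point 5:
  Latitude: 58° + 49/60 + 54.5/3600 = 58 + 0.816667 + 0.015139 = 58.831806
  N → positive
  Lon: 31° + 41/60 + 49.6/3600 = 31 + 0.683333 + 0.013778 = 31.697111
  W ⇒ negate
Point 6:
  Latitude: 53′ + 3.49″ = 53.05817′; 1 + 53.05817/60 = 1.884303
  N → positive
  λ: 0 + 41/60 + 54/3600 = 0.698333
  E ⇒ keep positive

1. -81.01947, 0.42551
2. 82.51694, -176.23583
3. 26.83511, -179.78292
4. -89.69417, -17.64592
5. 58.83181, -31.69711
6. 1.88430, 0.69833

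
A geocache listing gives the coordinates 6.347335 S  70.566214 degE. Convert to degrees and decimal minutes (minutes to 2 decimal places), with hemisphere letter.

φ: minutes = (6.347335 − 6) × 60 = 20.8401
Longitude: minutes = (70.566214 − 70) × 60 = 33.9728

6° 20.84′ S, 70° 33.97′ E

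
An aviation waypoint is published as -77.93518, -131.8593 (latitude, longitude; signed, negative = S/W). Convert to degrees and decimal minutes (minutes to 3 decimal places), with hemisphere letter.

Latitude is negative → S; |value| = 77.935180
φ: minutes = (77.935180 − 77) × 60 = 56.11080
Longitude is negative → W; |value| = 131.859300
Longitude: minutes = (131.859300 − 131) × 60 = 51.55800

77° 56.111′ S, 131° 51.558′ W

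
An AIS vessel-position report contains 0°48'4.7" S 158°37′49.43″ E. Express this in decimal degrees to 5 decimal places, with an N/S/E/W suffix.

Lat: 0 + 48/60 + 4.7/3600 = 0.801306
λ: 37′ + 49.43″ = 37.82383′; 158 + 37.82383/60 = 158.630397

0.80131° S, 158.63040° E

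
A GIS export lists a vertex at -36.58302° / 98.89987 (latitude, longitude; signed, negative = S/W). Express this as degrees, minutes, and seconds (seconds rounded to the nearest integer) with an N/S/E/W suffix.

Latitude is negative → S; |value| = 36.583020
Latitude: 0.583020° → 34.98120′; 0.98120 × 60 = 58.87″
Lon: whole degrees 98; 53.99220′ → 53′ and 59.53″
rounding gives 60″ → carry → 98°54′0″

36°34′59″ S, 98°54′0″ E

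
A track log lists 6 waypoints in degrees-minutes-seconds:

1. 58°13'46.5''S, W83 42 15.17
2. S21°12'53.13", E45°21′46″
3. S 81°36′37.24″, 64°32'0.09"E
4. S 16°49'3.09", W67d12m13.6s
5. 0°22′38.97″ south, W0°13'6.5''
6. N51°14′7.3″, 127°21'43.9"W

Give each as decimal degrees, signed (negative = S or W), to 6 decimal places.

Point 1:
  φ: 58 + 13/60 + 46.5/3600 = 58.2295833
  S → negative
  Lon: 42′ + 15.17″ = 42.25283′; 83 + 42.25283/60 = 83.7042139
  hemisphere W, so the sign is −
Point 2:
  φ: 21 + 12/60 + 53.13/3600 = 21.2147583
  S ⇒ negate
  Lon: 45 + 21/60 + 46/3600 = 45.3627778
  E → positive
Point 3:
  φ: 81 + 36/60 + 37.24/3600 = 81.6103444
  hemisphere S, so the sign is −
  Longitude: 64° + 32/60 + 0.09/3600 = 64 + 0.533333 + 0.000025 = 64.5333583
  E → positive
Point 4:
  φ: 16° + 49/60 + 3.09/3600 = 16 + 0.816667 + 0.000858 = 16.8175250
  S → negative
  Lon: 12′ + 13.6″ = 12.22667′; 67 + 12.22667/60 = 67.2037778
  hemisphere W, so the sign is −
Point 5:
  Latitude: 22′ + 38.97″ = 22.64950′; 0 + 22.64950/60 = 0.3774917
  S → negative
  Longitude: 0° + 13/60 + 6.5/3600 = 0 + 0.216667 + 0.001806 = 0.2184722
  hemisphere W, so the sign is −
Point 6:
  φ: 51 + 14/60 + 7.3/3600 = 51.2353611
  N → positive
  Longitude: 127 + 21/60 + 43.9/3600 = 127.3621944
  W ⇒ negate

1. -58.229583, -83.704214
2. -21.214758, 45.362778
3. -81.610344, 64.533358
4. -16.817525, -67.203778
5. -0.377492, -0.218472
6. 51.235361, -127.362194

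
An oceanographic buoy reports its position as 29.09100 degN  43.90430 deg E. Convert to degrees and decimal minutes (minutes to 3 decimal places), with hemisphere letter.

φ: fractional part 0.091000 → 5.46000 minutes
Longitude: minutes = (43.904300 − 43) × 60 = 54.25800

29° 5.460′ N, 43° 54.258′ E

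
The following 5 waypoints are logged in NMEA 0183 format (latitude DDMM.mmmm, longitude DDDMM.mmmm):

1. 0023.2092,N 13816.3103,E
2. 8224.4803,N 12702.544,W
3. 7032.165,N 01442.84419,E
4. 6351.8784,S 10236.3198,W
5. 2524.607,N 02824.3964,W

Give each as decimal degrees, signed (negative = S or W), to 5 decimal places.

Point 1:
  φ: split at 2 digits → 00° and 23.2092′; 0 + 23.2092/60 = 0.386820
  N ⇒ keep positive
  λ: split at 3 digits → 138° and 16.3103′; 138 + 16.3103/60 = 138.271838
  E → positive
Point 2:
  Lat: split at 2 digits → 82° and 24.4803′; 82 + 24.4803/60 = 82.408005
  N ⇒ keep positive
  λ: split at 3 digits → 127° and 2.544′; 127 + 2.544/60 = 127.042400
  W → negative
Point 3:
  Latitude: split at 2 digits → 70° and 32.165′; 70 + 32.165/60 = 70.536083
  N ⇒ keep positive
  Longitude: split at 3 digits → 014° and 42.84419′; 14 + 42.84419/60 = 14.714070
  E → positive
Point 4:
  Lat: split at 2 digits → 63° and 51.8784′; 63 + 51.8784/60 = 63.864640
  hemisphere S, so the sign is −
  Longitude: degrees = first 3 digits = 102, minutes = 36.3198; 102 + 36.3198/60 = 102.605330
  W ⇒ negate
Point 5:
  Latitude: degrees = first 2 digits = 25, minutes = 24.607; 25 + 24.607/60 = 25.410117
  N → positive
  Longitude: degrees = first 3 digits = 28, minutes = 24.3964; 28 + 24.3964/60 = 28.406607
  hemisphere W, so the sign is −

1. 0.38682, 138.27184
2. 82.40801, -127.04240
3. 70.53608, 14.71407
4. -63.86464, -102.60533
5. 25.41012, -28.40661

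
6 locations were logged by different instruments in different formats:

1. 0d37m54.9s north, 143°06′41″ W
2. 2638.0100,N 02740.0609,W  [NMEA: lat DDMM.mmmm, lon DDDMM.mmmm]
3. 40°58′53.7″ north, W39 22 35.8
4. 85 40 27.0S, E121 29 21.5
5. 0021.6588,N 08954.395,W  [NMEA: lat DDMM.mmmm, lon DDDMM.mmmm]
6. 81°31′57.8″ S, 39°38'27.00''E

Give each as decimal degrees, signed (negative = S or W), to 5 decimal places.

Point 1:
  Lat: 0 + 37/60 + 54.9/3600 = 0.631917
  N ⇒ keep positive
  Lon: 6′ + 41″ = 6.68333′; 143 + 6.68333/60 = 143.111389
  W ⇒ negate
Point 2:
  Latitude: degrees = first 2 digits = 26, minutes = 38.01; 26 + 38.01/60 = 26.633500
  N → positive
  Lon: degrees = first 3 digits = 27, minutes = 40.0609; 27 + 40.0609/60 = 27.667682
  W ⇒ negate
Point 3:
  Latitude: 58′ + 53.7″ = 58.89500′; 40 + 58.89500/60 = 40.981583
  N ⇒ keep positive
  λ: 22′ + 35.8″ = 22.59667′; 39 + 22.59667/60 = 39.376611
  W → negative
Point 4:
  φ: 85 + 40/60 + 27/3600 = 85.674167
  S ⇒ negate
  Longitude: 121 + 29/60 + 21.5/3600 = 121.489306
  E ⇒ keep positive
Point 5:
  Latitude: degrees = first 2 digits = 0, minutes = 21.6588; 0 + 21.6588/60 = 0.360980
  N ⇒ keep positive
  Lon: degrees = first 3 digits = 89, minutes = 54.395; 89 + 54.395/60 = 89.906583
  hemisphere W, so the sign is −
Point 6:
  Latitude: 31′ + 57.8″ = 31.96333′; 81 + 31.96333/60 = 81.532722
  hemisphere S, so the sign is −
  λ: 39° + 38/60 + 27/3600 = 39 + 0.633333 + 0.007500 = 39.640833
  E ⇒ keep positive

1. 0.63192, -143.11139
2. 26.63350, -27.66768
3. 40.98158, -39.37661
4. -85.67417, 121.48931
5. 0.36098, -89.90658
6. -81.53272, 39.64083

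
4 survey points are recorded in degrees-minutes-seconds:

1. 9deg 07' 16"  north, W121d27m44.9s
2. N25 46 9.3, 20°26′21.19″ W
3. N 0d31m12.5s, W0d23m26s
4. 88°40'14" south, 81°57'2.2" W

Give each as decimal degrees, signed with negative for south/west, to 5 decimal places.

1. 9.12111, -121.46247
2. 25.76925, -20.43922
3. 0.52014, -0.39056
4. -88.67056, -81.95061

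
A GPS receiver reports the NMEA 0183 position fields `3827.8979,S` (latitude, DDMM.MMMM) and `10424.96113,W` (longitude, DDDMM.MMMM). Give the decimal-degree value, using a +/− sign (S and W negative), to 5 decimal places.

-38.46497, -104.41602

φ: split at 2 digits → 38° and 27.8979′; 38 + 27.8979/60 = 38.464965
hemisphere S, so the sign is −
λ: degrees = first 3 digits = 104, minutes = 24.96113; 104 + 24.96113/60 = 104.416019
hemisphere W, so the sign is −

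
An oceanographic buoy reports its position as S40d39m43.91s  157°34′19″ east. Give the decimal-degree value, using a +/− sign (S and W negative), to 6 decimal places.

φ: 40° + 39/60 + 43.91/3600 = 40 + 0.650000 + 0.012197 = 40.6621972
S → negative
Longitude: 34′ + 19″ = 34.31667′; 157 + 34.31667/60 = 157.5719444
E ⇒ keep positive

-40.662197, 157.571944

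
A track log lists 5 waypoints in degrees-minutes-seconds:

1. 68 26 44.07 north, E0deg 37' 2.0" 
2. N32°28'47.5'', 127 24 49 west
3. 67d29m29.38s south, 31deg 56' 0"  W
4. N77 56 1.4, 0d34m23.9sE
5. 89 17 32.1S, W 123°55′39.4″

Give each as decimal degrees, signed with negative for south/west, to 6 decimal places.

1. 68.445575, 0.617222
2. 32.479861, -127.413611
3. -67.491494, -31.933333
4. 77.933722, 0.573306
5. -89.292250, -123.927611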